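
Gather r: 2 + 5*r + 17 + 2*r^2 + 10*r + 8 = 2*r^2 + 15*r + 27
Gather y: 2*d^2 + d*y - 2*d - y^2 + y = 2*d^2 - 2*d - y^2 + y*(d + 1)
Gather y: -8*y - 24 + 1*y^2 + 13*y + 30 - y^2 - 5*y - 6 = 0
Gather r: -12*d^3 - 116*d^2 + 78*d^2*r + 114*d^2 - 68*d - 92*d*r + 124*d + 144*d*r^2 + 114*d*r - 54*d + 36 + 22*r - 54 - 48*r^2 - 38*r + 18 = -12*d^3 - 2*d^2 + 2*d + r^2*(144*d - 48) + r*(78*d^2 + 22*d - 16)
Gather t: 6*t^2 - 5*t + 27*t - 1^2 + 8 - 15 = 6*t^2 + 22*t - 8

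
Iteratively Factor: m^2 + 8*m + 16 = (m + 4)*(m + 4)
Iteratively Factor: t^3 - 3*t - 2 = (t - 2)*(t^2 + 2*t + 1) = (t - 2)*(t + 1)*(t + 1)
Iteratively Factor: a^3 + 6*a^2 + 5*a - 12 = (a - 1)*(a^2 + 7*a + 12) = (a - 1)*(a + 3)*(a + 4)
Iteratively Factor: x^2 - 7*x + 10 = (x - 5)*(x - 2)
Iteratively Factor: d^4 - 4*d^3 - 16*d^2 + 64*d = (d - 4)*(d^3 - 16*d) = (d - 4)*(d + 4)*(d^2 - 4*d) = d*(d - 4)*(d + 4)*(d - 4)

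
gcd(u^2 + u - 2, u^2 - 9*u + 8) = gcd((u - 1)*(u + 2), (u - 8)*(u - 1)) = u - 1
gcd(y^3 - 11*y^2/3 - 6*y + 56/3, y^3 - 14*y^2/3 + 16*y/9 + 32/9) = y - 4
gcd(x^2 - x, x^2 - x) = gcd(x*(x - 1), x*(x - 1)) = x^2 - x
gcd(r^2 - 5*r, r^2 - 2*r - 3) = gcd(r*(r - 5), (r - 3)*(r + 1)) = 1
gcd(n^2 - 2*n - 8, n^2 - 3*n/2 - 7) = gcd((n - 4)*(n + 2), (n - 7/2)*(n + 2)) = n + 2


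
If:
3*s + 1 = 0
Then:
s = -1/3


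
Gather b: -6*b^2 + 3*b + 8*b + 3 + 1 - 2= -6*b^2 + 11*b + 2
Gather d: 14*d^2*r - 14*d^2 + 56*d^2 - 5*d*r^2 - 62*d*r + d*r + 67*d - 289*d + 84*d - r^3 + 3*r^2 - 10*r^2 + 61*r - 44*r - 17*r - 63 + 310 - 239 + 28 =d^2*(14*r + 42) + d*(-5*r^2 - 61*r - 138) - r^3 - 7*r^2 + 36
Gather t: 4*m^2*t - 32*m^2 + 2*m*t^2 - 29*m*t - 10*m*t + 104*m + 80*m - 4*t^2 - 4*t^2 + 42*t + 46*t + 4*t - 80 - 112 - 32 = -32*m^2 + 184*m + t^2*(2*m - 8) + t*(4*m^2 - 39*m + 92) - 224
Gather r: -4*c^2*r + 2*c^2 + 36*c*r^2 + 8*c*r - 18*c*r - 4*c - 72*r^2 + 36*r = 2*c^2 - 4*c + r^2*(36*c - 72) + r*(-4*c^2 - 10*c + 36)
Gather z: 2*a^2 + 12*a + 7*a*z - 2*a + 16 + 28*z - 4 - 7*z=2*a^2 + 10*a + z*(7*a + 21) + 12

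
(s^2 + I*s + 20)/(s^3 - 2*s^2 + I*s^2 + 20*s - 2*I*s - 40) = 1/(s - 2)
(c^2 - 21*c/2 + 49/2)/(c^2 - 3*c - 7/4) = 2*(c - 7)/(2*c + 1)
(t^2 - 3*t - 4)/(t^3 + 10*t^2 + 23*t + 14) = (t - 4)/(t^2 + 9*t + 14)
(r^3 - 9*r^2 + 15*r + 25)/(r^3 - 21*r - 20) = (r - 5)/(r + 4)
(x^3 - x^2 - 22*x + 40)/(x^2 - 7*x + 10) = (x^2 + x - 20)/(x - 5)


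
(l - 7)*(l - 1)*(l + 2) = l^3 - 6*l^2 - 9*l + 14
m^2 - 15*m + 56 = (m - 8)*(m - 7)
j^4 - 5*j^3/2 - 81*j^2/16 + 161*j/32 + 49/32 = (j - 7/2)*(j - 1)*(j + 1/4)*(j + 7/4)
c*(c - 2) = c^2 - 2*c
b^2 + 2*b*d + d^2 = (b + d)^2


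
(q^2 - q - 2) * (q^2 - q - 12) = q^4 - 2*q^3 - 13*q^2 + 14*q + 24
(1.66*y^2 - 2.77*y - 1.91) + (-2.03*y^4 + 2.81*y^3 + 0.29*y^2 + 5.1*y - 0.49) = -2.03*y^4 + 2.81*y^3 + 1.95*y^2 + 2.33*y - 2.4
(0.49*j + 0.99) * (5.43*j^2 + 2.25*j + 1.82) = 2.6607*j^3 + 6.4782*j^2 + 3.1193*j + 1.8018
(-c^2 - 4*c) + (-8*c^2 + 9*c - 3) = -9*c^2 + 5*c - 3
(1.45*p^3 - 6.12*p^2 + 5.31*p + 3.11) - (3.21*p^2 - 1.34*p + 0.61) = 1.45*p^3 - 9.33*p^2 + 6.65*p + 2.5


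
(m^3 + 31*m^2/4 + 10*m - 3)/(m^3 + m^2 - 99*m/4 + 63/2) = (4*m^2 + 7*m - 2)/(4*m^2 - 20*m + 21)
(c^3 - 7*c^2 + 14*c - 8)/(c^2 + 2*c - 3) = (c^2 - 6*c + 8)/(c + 3)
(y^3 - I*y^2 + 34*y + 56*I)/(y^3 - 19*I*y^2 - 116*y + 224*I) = (y^2 + 6*I*y - 8)/(y^2 - 12*I*y - 32)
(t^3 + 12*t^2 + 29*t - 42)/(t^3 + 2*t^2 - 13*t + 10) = (t^2 + 13*t + 42)/(t^2 + 3*t - 10)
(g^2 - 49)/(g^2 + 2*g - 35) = (g - 7)/(g - 5)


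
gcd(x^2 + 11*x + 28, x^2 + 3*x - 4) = x + 4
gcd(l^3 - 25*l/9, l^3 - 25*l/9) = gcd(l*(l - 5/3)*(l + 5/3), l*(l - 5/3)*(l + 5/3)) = l^3 - 25*l/9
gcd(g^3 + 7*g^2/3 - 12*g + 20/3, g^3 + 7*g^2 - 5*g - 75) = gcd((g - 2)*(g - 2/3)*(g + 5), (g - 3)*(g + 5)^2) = g + 5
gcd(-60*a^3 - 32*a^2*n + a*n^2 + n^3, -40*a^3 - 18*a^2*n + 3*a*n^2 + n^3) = 10*a^2 + 7*a*n + n^2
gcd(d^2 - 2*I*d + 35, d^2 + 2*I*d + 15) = d + 5*I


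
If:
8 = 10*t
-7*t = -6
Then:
No Solution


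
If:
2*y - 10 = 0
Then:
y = 5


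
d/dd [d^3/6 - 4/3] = d^2/2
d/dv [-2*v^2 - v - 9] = -4*v - 1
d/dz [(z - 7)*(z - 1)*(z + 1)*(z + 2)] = 4*z^3 - 15*z^2 - 30*z + 5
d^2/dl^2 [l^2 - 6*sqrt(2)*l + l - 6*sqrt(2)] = 2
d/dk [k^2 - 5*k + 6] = 2*k - 5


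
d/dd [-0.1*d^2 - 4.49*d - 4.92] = -0.2*d - 4.49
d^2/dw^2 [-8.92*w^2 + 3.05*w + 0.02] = -17.8400000000000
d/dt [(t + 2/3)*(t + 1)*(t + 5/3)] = 3*t^2 + 20*t/3 + 31/9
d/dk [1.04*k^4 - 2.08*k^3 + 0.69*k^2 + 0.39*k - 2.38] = 4.16*k^3 - 6.24*k^2 + 1.38*k + 0.39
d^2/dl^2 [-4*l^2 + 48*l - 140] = -8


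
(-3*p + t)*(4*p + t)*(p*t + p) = -12*p^3*t - 12*p^3 + p^2*t^2 + p^2*t + p*t^3 + p*t^2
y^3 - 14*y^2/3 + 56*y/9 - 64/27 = (y - 8/3)*(y - 4/3)*(y - 2/3)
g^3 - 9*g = g*(g - 3)*(g + 3)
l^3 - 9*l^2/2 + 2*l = l*(l - 4)*(l - 1/2)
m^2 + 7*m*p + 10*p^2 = (m + 2*p)*(m + 5*p)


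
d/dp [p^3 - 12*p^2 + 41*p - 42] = 3*p^2 - 24*p + 41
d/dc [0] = 0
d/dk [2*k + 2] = 2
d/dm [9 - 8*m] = -8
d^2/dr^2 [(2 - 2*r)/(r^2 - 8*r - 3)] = 4*(4*(r - 4)^2*(r - 1) + 3*(r - 3)*(-r^2 + 8*r + 3))/(-r^2 + 8*r + 3)^3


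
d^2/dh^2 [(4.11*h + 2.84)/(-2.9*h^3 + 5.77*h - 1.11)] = (-(4.11*h + 2.84)*(8.7*h^2 - 5.77)*(17.4*h^2 - 11.54) + (71.514*h^2 + 17.4*h*(4.11*h + 2.84) - 47.4294)*(2.9*h^3 - 5.77*h + 1.11))/(2.9*h^3 - 5.77*h + 1.11)^3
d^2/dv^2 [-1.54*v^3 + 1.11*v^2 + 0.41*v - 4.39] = 2.22 - 9.24*v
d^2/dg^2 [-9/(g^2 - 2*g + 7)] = 18*(g^2 - 2*g - 4*(g - 1)^2 + 7)/(g^2 - 2*g + 7)^3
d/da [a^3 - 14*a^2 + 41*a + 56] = 3*a^2 - 28*a + 41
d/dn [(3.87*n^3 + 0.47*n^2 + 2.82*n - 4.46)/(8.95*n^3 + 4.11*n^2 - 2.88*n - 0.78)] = (-1.4210854715202e-14*n^5 + 11.6992*n^4 - 72.7692*n^3 + 97.7514*n^2 + 35.928*n - 15.0444)/(80.1025*n^6 + 73.569*n^5 - 34.6599*n^4 - 37.6356*n^3 + 1.8828*n^2 + 4.4928*n + 0.6084)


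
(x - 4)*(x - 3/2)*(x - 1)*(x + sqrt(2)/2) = x^4 - 13*x^3/2 + sqrt(2)*x^3/2 - 13*sqrt(2)*x^2/4 + 23*x^2/2 - 6*x + 23*sqrt(2)*x/4 - 3*sqrt(2)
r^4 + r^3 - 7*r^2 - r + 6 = (r - 2)*(r - 1)*(r + 1)*(r + 3)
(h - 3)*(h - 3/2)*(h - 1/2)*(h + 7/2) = h^4 - 3*h^3/2 - 43*h^2/4 + 171*h/8 - 63/8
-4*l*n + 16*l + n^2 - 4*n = (-4*l + n)*(n - 4)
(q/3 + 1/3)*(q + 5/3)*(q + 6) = q^3/3 + 26*q^2/9 + 53*q/9 + 10/3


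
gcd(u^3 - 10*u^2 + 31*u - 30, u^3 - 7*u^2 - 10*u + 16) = 1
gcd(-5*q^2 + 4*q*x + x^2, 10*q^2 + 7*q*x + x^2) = 5*q + x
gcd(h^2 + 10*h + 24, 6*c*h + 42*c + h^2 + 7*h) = 1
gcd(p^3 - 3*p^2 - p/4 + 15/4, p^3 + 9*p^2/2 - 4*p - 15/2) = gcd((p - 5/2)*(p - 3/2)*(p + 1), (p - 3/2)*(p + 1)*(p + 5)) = p^2 - p/2 - 3/2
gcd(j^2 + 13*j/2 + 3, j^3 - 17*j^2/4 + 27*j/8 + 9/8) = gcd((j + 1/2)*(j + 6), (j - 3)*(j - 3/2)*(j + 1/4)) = 1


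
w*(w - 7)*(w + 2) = w^3 - 5*w^2 - 14*w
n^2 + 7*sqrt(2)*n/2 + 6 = (n + 3*sqrt(2)/2)*(n + 2*sqrt(2))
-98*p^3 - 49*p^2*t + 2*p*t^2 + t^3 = (-7*p + t)*(2*p + t)*(7*p + t)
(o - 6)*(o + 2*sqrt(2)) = o^2 - 6*o + 2*sqrt(2)*o - 12*sqrt(2)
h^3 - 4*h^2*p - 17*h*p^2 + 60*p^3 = (h - 5*p)*(h - 3*p)*(h + 4*p)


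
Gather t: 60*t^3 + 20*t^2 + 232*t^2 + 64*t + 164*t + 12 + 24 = 60*t^3 + 252*t^2 + 228*t + 36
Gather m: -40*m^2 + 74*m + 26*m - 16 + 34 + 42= -40*m^2 + 100*m + 60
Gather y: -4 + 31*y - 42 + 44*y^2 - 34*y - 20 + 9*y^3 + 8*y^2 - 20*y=9*y^3 + 52*y^2 - 23*y - 66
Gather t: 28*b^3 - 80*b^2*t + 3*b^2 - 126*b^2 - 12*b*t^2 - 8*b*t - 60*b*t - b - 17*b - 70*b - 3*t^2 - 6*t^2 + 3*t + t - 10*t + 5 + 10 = 28*b^3 - 123*b^2 - 88*b + t^2*(-12*b - 9) + t*(-80*b^2 - 68*b - 6) + 15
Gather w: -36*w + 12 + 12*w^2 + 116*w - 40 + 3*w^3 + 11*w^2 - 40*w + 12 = 3*w^3 + 23*w^2 + 40*w - 16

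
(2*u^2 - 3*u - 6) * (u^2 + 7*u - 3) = 2*u^4 + 11*u^3 - 33*u^2 - 33*u + 18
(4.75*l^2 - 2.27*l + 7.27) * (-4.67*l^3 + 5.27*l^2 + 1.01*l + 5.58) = -22.1825*l^5 + 35.6334*l^4 - 41.1163*l^3 + 62.5252*l^2 - 5.3239*l + 40.5666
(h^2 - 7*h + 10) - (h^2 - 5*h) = 10 - 2*h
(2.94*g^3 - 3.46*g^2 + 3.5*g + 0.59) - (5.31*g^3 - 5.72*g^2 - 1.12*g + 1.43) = -2.37*g^3 + 2.26*g^2 + 4.62*g - 0.84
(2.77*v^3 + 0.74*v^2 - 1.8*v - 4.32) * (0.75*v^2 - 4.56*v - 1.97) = 2.0775*v^5 - 12.0762*v^4 - 10.1813*v^3 + 3.5102*v^2 + 23.2452*v + 8.5104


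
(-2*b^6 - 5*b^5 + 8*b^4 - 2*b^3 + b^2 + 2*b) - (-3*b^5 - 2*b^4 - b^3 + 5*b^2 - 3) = -2*b^6 - 2*b^5 + 10*b^4 - b^3 - 4*b^2 + 2*b + 3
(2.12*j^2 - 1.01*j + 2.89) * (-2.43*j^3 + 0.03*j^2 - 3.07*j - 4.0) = -5.1516*j^5 + 2.5179*j^4 - 13.5614*j^3 - 5.2926*j^2 - 4.8323*j - 11.56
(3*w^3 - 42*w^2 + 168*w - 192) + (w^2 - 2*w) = 3*w^3 - 41*w^2 + 166*w - 192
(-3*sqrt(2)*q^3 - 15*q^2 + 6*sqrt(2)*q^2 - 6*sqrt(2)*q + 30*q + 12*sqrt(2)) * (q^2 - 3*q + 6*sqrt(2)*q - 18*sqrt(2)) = -3*sqrt(2)*q^5 - 51*q^4 + 15*sqrt(2)*q^4 - 114*sqrt(2)*q^3 + 255*q^3 - 378*q^2 + 480*sqrt(2)*q^2 - 576*sqrt(2)*q + 360*q - 432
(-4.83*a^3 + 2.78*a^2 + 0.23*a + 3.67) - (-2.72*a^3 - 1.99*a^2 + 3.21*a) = -2.11*a^3 + 4.77*a^2 - 2.98*a + 3.67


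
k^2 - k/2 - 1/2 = (k - 1)*(k + 1/2)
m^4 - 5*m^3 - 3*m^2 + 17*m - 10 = (m - 5)*(m - 1)^2*(m + 2)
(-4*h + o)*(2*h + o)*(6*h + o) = -48*h^3 - 20*h^2*o + 4*h*o^2 + o^3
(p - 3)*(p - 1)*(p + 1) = p^3 - 3*p^2 - p + 3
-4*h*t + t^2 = t*(-4*h + t)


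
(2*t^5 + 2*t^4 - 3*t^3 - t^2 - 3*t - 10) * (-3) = -6*t^5 - 6*t^4 + 9*t^3 + 3*t^2 + 9*t + 30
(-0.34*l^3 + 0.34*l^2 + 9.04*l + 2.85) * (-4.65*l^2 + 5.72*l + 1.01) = 1.581*l^5 - 3.5258*l^4 - 40.4346*l^3 + 38.7997*l^2 + 25.4324*l + 2.8785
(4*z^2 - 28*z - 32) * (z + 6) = 4*z^3 - 4*z^2 - 200*z - 192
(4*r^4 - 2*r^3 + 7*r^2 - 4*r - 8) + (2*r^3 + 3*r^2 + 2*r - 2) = 4*r^4 + 10*r^2 - 2*r - 10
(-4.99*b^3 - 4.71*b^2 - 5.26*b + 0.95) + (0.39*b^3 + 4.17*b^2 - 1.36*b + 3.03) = -4.6*b^3 - 0.54*b^2 - 6.62*b + 3.98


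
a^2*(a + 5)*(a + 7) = a^4 + 12*a^3 + 35*a^2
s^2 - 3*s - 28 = (s - 7)*(s + 4)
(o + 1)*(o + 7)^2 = o^3 + 15*o^2 + 63*o + 49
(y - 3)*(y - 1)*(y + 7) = y^3 + 3*y^2 - 25*y + 21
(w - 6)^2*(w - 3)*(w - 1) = w^4 - 16*w^3 + 87*w^2 - 180*w + 108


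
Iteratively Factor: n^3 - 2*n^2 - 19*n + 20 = (n - 5)*(n^2 + 3*n - 4) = (n - 5)*(n + 4)*(n - 1)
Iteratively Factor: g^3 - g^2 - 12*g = (g)*(g^2 - g - 12) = g*(g - 4)*(g + 3)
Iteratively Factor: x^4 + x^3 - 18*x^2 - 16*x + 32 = (x - 1)*(x^3 + 2*x^2 - 16*x - 32) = (x - 1)*(x + 4)*(x^2 - 2*x - 8) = (x - 4)*(x - 1)*(x + 4)*(x + 2)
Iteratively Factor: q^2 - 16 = (q + 4)*(q - 4)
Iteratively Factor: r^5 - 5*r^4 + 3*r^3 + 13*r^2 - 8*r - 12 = (r - 2)*(r^4 - 3*r^3 - 3*r^2 + 7*r + 6) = (r - 2)^2*(r^3 - r^2 - 5*r - 3) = (r - 2)^2*(r + 1)*(r^2 - 2*r - 3) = (r - 2)^2*(r + 1)^2*(r - 3)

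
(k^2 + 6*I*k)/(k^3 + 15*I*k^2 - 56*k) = (k + 6*I)/(k^2 + 15*I*k - 56)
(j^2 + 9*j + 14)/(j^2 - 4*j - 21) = (j^2 + 9*j + 14)/(j^2 - 4*j - 21)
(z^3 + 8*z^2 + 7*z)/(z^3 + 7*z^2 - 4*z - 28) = z*(z + 1)/(z^2 - 4)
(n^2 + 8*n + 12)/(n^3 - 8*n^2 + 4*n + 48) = (n + 6)/(n^2 - 10*n + 24)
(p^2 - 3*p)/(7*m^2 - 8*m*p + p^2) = p*(p - 3)/(7*m^2 - 8*m*p + p^2)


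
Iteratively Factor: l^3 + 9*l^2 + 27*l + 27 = (l + 3)*(l^2 + 6*l + 9) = (l + 3)^2*(l + 3)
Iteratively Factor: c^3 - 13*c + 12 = (c + 4)*(c^2 - 4*c + 3) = (c - 3)*(c + 4)*(c - 1)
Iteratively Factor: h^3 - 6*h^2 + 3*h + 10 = (h - 2)*(h^2 - 4*h - 5) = (h - 2)*(h + 1)*(h - 5)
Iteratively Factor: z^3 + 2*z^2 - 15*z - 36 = (z + 3)*(z^2 - z - 12) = (z + 3)^2*(z - 4)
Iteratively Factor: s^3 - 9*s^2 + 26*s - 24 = (s - 3)*(s^2 - 6*s + 8) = (s - 4)*(s - 3)*(s - 2)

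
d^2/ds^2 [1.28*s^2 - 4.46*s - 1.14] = 2.56000000000000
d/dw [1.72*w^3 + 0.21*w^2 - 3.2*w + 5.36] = 5.16*w^2 + 0.42*w - 3.2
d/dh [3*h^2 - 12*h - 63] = 6*h - 12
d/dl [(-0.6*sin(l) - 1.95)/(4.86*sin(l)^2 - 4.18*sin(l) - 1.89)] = (2.916*sin(l)^2 + 18.954*sin(l) - 7.017)*cos(l)/(23.6196*sin(l)^4 - 40.6296*sin(l)^3 - 0.898400000000002*sin(l)^2 + 15.8004*sin(l) + 3.5721)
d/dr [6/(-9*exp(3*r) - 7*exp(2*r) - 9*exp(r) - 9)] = (162*exp(2*r) + 84*exp(r) + 54)*exp(r)/(9*exp(3*r) + 7*exp(2*r) + 9*exp(r) + 9)^2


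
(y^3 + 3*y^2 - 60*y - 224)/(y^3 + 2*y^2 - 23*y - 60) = (y^2 - y - 56)/(y^2 - 2*y - 15)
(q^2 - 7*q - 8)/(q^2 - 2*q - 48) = (q + 1)/(q + 6)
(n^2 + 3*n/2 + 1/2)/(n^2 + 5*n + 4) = (n + 1/2)/(n + 4)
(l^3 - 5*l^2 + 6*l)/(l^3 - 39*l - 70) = l*(-l^2 + 5*l - 6)/(-l^3 + 39*l + 70)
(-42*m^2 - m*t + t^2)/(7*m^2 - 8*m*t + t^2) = (6*m + t)/(-m + t)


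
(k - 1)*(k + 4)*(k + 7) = k^3 + 10*k^2 + 17*k - 28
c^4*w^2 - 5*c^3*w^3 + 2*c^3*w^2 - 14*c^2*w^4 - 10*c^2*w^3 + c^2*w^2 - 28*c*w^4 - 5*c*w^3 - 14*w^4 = (c - 7*w)*(c + 2*w)*(c*w + w)^2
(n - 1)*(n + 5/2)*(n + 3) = n^3 + 9*n^2/2 + 2*n - 15/2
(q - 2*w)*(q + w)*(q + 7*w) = q^3 + 6*q^2*w - 9*q*w^2 - 14*w^3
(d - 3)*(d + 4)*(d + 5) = d^3 + 6*d^2 - 7*d - 60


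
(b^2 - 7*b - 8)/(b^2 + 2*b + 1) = (b - 8)/(b + 1)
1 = 1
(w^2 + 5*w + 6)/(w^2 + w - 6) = (w + 2)/(w - 2)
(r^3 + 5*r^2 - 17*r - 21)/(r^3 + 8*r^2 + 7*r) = (r - 3)/r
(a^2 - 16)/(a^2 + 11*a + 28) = (a - 4)/(a + 7)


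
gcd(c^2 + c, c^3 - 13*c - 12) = c + 1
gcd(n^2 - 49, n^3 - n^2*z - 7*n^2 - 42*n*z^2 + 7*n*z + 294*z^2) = n - 7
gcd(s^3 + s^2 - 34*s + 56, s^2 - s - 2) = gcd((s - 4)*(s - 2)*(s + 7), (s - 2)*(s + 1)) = s - 2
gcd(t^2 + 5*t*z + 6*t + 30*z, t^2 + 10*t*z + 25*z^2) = t + 5*z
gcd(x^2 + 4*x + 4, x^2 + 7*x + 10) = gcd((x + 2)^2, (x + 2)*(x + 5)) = x + 2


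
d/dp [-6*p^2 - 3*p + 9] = -12*p - 3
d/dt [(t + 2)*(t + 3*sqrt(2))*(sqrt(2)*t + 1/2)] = 3*sqrt(2)*t^2 + 4*sqrt(2)*t + 13*t + 3*sqrt(2)/2 + 13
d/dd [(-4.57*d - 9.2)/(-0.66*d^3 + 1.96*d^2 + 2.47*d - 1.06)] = (-6.0324*d^3 - 9.2588*d^2 + 36.064*d + 27.5682)/(0.4356*d^6 - 2.5872*d^5 + 0.581199999999999*d^4 + 11.0816*d^3 + 1.9457*d^2 - 5.2364*d + 1.1236)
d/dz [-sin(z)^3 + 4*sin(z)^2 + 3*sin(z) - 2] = (-3*sin(z)^2 + 8*sin(z) + 3)*cos(z)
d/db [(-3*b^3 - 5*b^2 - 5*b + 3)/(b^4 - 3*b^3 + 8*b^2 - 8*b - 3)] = (3*b^6 + 10*b^5 - 24*b^4 + 6*b^3 + 134*b^2 - 18*b + 39)/(b^8 - 6*b^7 + 25*b^6 - 64*b^5 + 106*b^4 - 110*b^3 + 16*b^2 + 48*b + 9)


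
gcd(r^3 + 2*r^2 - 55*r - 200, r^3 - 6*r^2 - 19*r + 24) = r - 8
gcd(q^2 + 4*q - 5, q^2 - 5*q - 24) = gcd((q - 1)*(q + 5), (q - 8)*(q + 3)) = 1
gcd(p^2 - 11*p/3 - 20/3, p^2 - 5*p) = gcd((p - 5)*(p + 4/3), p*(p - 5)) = p - 5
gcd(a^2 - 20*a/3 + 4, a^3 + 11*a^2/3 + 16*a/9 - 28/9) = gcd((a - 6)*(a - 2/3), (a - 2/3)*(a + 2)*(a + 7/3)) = a - 2/3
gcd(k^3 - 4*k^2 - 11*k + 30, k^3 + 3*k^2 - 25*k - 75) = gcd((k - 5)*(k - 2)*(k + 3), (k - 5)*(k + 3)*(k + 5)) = k^2 - 2*k - 15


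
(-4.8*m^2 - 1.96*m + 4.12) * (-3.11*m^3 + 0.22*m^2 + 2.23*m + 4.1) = 14.928*m^5 + 5.0396*m^4 - 23.9484*m^3 - 23.1444*m^2 + 1.1516*m + 16.892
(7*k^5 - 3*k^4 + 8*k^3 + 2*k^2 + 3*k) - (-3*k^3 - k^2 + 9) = 7*k^5 - 3*k^4 + 11*k^3 + 3*k^2 + 3*k - 9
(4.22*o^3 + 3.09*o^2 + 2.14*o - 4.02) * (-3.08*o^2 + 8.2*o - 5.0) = -12.9976*o^5 + 25.0868*o^4 - 2.3532*o^3 + 14.4796*o^2 - 43.664*o + 20.1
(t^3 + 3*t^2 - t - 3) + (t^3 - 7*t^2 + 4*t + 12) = 2*t^3 - 4*t^2 + 3*t + 9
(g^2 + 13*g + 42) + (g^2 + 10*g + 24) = 2*g^2 + 23*g + 66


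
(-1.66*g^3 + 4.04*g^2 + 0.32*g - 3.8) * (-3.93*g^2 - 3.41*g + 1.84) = 6.5238*g^5 - 10.2166*g^4 - 18.0884*g^3 + 21.2764*g^2 + 13.5468*g - 6.992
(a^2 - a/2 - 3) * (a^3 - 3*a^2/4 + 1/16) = a^5 - 5*a^4/4 - 21*a^3/8 + 37*a^2/16 - a/32 - 3/16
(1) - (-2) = 3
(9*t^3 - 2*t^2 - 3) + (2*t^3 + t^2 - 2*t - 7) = 11*t^3 - t^2 - 2*t - 10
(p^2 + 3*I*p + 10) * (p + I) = p^3 + 4*I*p^2 + 7*p + 10*I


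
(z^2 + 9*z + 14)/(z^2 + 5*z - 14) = (z + 2)/(z - 2)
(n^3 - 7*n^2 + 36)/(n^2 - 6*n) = n - 1 - 6/n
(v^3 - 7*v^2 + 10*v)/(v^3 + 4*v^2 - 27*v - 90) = v*(v - 2)/(v^2 + 9*v + 18)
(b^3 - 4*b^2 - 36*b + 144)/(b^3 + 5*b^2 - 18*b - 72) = (b - 6)/(b + 3)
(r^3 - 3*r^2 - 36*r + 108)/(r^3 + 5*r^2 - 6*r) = (r^2 - 9*r + 18)/(r*(r - 1))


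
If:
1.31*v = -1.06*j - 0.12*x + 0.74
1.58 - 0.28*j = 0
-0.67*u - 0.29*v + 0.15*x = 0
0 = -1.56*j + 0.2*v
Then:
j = 5.64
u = -136.40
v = 44.01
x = -524.17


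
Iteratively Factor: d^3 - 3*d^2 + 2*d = (d - 2)*(d^2 - d) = (d - 2)*(d - 1)*(d)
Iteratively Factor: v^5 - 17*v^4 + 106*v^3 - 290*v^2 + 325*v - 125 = (v - 5)*(v^4 - 12*v^3 + 46*v^2 - 60*v + 25) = (v - 5)*(v - 1)*(v^3 - 11*v^2 + 35*v - 25) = (v - 5)^2*(v - 1)*(v^2 - 6*v + 5) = (v - 5)^2*(v - 1)^2*(v - 5)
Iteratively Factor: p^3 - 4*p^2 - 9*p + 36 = (p + 3)*(p^2 - 7*p + 12) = (p - 3)*(p + 3)*(p - 4)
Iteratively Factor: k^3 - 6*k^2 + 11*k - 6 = (k - 3)*(k^2 - 3*k + 2) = (k - 3)*(k - 2)*(k - 1)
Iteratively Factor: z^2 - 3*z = (z - 3)*(z)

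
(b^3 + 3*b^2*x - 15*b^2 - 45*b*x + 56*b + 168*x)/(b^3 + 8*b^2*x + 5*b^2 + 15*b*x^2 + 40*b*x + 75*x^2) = (b^2 - 15*b + 56)/(b^2 + 5*b*x + 5*b + 25*x)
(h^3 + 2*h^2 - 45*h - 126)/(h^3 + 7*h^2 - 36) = (h - 7)/(h - 2)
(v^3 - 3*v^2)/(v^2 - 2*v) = v*(v - 3)/(v - 2)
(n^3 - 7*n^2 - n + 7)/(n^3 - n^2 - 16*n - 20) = (-n^3 + 7*n^2 + n - 7)/(-n^3 + n^2 + 16*n + 20)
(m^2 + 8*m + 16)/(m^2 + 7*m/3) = 3*(m^2 + 8*m + 16)/(m*(3*m + 7))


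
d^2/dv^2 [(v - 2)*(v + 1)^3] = 6*(v + 1)*(2*v - 1)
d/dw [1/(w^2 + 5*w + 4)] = (-2*w - 5)/(w^2 + 5*w + 4)^2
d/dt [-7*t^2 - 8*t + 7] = -14*t - 8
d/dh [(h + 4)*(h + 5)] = 2*h + 9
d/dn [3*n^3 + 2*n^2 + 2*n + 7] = 9*n^2 + 4*n + 2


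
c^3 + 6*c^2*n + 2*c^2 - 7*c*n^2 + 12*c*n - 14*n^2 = (c + 2)*(c - n)*(c + 7*n)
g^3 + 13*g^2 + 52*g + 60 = (g + 2)*(g + 5)*(g + 6)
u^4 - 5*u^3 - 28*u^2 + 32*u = u*(u - 8)*(u - 1)*(u + 4)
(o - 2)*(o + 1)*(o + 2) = o^3 + o^2 - 4*o - 4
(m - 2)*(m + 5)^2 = m^3 + 8*m^2 + 5*m - 50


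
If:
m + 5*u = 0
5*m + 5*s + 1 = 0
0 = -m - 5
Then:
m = -5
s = 24/5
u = 1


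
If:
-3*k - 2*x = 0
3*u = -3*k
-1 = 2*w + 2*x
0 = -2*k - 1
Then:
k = -1/2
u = 1/2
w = -5/4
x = 3/4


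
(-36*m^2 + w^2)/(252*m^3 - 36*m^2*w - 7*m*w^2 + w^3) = 1/(-7*m + w)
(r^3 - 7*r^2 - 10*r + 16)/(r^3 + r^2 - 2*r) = (r - 8)/r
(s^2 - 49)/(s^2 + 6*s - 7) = (s - 7)/(s - 1)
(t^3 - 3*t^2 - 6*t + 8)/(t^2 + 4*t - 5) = (t^2 - 2*t - 8)/(t + 5)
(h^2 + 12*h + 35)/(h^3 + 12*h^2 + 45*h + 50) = (h + 7)/(h^2 + 7*h + 10)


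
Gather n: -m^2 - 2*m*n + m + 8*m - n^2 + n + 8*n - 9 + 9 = -m^2 + 9*m - n^2 + n*(9 - 2*m)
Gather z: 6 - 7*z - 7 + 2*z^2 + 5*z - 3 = 2*z^2 - 2*z - 4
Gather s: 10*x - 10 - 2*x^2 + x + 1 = -2*x^2 + 11*x - 9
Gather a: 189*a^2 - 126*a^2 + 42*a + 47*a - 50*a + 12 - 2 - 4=63*a^2 + 39*a + 6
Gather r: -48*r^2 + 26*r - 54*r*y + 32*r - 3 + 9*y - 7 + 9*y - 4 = -48*r^2 + r*(58 - 54*y) + 18*y - 14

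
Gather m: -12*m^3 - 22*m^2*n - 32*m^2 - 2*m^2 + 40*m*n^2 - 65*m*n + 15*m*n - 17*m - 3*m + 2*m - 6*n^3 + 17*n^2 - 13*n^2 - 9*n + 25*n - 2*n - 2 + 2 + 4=-12*m^3 + m^2*(-22*n - 34) + m*(40*n^2 - 50*n - 18) - 6*n^3 + 4*n^2 + 14*n + 4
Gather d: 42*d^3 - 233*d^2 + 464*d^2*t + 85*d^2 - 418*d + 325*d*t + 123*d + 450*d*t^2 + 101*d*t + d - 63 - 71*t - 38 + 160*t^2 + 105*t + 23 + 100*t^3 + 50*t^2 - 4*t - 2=42*d^3 + d^2*(464*t - 148) + d*(450*t^2 + 426*t - 294) + 100*t^3 + 210*t^2 + 30*t - 80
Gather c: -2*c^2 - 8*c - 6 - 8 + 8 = -2*c^2 - 8*c - 6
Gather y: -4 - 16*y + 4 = -16*y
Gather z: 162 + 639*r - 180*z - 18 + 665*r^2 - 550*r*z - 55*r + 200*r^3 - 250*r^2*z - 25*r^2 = 200*r^3 + 640*r^2 + 584*r + z*(-250*r^2 - 550*r - 180) + 144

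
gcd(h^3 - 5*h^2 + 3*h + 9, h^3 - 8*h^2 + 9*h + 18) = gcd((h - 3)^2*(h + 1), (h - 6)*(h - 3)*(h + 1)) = h^2 - 2*h - 3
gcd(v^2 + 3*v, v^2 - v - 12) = v + 3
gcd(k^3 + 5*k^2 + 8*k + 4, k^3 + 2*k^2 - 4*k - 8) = k^2 + 4*k + 4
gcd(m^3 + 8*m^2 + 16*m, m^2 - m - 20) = m + 4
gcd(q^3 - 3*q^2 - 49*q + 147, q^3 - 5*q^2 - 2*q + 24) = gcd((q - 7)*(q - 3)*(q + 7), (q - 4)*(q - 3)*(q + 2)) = q - 3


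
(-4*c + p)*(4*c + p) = -16*c^2 + p^2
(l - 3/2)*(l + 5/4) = l^2 - l/4 - 15/8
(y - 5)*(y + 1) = y^2 - 4*y - 5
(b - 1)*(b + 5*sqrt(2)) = b^2 - b + 5*sqrt(2)*b - 5*sqrt(2)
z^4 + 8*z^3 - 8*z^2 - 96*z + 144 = (z - 2)^2*(z + 6)^2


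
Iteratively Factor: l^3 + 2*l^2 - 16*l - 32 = (l - 4)*(l^2 + 6*l + 8) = (l - 4)*(l + 2)*(l + 4)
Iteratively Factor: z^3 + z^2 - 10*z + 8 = (z + 4)*(z^2 - 3*z + 2) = (z - 1)*(z + 4)*(z - 2)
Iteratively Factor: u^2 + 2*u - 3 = (u + 3)*(u - 1)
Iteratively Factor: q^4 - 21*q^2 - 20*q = (q)*(q^3 - 21*q - 20) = q*(q - 5)*(q^2 + 5*q + 4) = q*(q - 5)*(q + 1)*(q + 4)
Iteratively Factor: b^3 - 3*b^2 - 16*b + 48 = (b + 4)*(b^2 - 7*b + 12) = (b - 4)*(b + 4)*(b - 3)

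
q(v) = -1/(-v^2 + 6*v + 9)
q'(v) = -(2*v - 6)/(-v^2 + 6*v + 9)^2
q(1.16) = -0.07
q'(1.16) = 0.02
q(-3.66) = 0.04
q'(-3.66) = 0.02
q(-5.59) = 0.02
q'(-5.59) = 0.01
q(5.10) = -0.07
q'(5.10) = -0.02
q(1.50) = -0.06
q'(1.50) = 0.01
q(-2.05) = 0.13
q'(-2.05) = 0.18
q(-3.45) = 0.04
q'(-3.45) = 0.02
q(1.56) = -0.06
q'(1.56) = 0.01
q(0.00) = -0.11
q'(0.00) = 0.07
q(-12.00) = 0.00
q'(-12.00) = 0.00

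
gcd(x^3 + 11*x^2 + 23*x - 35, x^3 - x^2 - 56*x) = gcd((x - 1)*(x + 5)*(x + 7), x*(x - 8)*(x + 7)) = x + 7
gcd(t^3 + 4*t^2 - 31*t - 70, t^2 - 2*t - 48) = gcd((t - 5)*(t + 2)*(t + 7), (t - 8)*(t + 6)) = 1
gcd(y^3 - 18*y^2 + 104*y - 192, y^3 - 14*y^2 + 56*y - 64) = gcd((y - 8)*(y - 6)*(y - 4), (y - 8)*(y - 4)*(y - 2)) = y^2 - 12*y + 32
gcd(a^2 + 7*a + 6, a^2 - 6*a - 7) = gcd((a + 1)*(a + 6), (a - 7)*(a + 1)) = a + 1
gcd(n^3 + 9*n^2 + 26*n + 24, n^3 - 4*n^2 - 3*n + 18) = n + 2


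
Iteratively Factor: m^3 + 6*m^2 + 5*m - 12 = (m + 3)*(m^2 + 3*m - 4) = (m + 3)*(m + 4)*(m - 1)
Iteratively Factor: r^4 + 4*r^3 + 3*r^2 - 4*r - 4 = (r + 2)*(r^3 + 2*r^2 - r - 2) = (r - 1)*(r + 2)*(r^2 + 3*r + 2) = (r - 1)*(r + 2)^2*(r + 1)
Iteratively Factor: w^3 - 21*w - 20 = (w - 5)*(w^2 + 5*w + 4) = (w - 5)*(w + 4)*(w + 1)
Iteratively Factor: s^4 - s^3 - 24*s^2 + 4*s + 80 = (s - 2)*(s^3 + s^2 - 22*s - 40) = (s - 2)*(s + 2)*(s^2 - s - 20) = (s - 2)*(s + 2)*(s + 4)*(s - 5)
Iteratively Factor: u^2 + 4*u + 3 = (u + 3)*(u + 1)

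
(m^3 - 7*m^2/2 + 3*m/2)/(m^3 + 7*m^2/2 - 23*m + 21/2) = m/(m + 7)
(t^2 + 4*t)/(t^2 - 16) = t/(t - 4)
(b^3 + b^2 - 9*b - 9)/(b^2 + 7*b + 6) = (b^2 - 9)/(b + 6)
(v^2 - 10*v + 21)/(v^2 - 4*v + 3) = (v - 7)/(v - 1)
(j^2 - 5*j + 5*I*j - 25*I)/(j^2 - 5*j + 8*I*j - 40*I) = (j + 5*I)/(j + 8*I)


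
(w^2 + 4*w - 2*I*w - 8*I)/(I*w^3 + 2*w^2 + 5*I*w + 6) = (w^2 + 4*w - 2*I*w - 8*I)/(I*w^3 + 2*w^2 + 5*I*w + 6)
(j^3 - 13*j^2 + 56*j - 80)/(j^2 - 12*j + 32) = (j^2 - 9*j + 20)/(j - 8)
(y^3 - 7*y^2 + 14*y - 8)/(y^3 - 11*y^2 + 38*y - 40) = (y - 1)/(y - 5)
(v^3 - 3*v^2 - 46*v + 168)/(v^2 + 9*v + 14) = (v^2 - 10*v + 24)/(v + 2)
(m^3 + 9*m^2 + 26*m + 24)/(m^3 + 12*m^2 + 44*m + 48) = (m + 3)/(m + 6)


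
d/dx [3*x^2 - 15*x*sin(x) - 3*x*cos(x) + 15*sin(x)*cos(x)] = 3*x*sin(x) - 15*x*cos(x) + 6*x - 15*sin(x) - 3*cos(x) + 15*cos(2*x)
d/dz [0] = 0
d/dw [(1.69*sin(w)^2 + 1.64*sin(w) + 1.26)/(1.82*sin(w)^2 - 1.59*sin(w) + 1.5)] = (-5.6719*sin(w)^2 + 0.4836*sin(w) + 4.4634)*cos(w)/(3.3124*sin(w)^4 - 5.7876*sin(w)^3 + 7.9881*sin(w)^2 - 4.77*sin(w) + 2.25)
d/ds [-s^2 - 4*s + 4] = -2*s - 4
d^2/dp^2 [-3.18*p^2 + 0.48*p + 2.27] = -6.36000000000000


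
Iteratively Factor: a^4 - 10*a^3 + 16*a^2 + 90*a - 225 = (a - 5)*(a^3 - 5*a^2 - 9*a + 45) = (a - 5)^2*(a^2 - 9) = (a - 5)^2*(a + 3)*(a - 3)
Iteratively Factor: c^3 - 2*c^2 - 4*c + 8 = (c + 2)*(c^2 - 4*c + 4) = (c - 2)*(c + 2)*(c - 2)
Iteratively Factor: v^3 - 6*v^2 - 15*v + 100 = (v - 5)*(v^2 - v - 20) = (v - 5)*(v + 4)*(v - 5)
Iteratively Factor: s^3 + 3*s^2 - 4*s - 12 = (s + 2)*(s^2 + s - 6) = (s + 2)*(s + 3)*(s - 2)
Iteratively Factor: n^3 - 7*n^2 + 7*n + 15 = (n - 3)*(n^2 - 4*n - 5) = (n - 5)*(n - 3)*(n + 1)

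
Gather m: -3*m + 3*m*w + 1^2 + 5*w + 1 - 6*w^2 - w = m*(3*w - 3) - 6*w^2 + 4*w + 2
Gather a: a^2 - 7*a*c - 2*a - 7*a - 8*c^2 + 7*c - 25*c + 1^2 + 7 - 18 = a^2 + a*(-7*c - 9) - 8*c^2 - 18*c - 10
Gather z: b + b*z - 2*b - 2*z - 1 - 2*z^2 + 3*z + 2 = -b - 2*z^2 + z*(b + 1) + 1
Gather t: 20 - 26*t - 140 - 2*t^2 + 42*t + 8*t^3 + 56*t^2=8*t^3 + 54*t^2 + 16*t - 120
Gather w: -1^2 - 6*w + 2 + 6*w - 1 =0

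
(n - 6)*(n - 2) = n^2 - 8*n + 12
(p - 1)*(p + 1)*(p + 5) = p^3 + 5*p^2 - p - 5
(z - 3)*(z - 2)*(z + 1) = z^3 - 4*z^2 + z + 6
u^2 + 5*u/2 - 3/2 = (u - 1/2)*(u + 3)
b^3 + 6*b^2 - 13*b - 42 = (b - 3)*(b + 2)*(b + 7)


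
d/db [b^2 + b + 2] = 2*b + 1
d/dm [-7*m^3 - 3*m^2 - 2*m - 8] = -21*m^2 - 6*m - 2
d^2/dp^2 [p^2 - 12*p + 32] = 2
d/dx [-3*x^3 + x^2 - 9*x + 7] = -9*x^2 + 2*x - 9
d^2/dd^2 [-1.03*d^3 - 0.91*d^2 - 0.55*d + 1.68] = -6.18*d - 1.82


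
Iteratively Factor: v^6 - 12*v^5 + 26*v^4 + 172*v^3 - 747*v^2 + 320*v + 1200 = (v + 4)*(v^5 - 16*v^4 + 90*v^3 - 188*v^2 + 5*v + 300) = (v + 1)*(v + 4)*(v^4 - 17*v^3 + 107*v^2 - 295*v + 300) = (v - 3)*(v + 1)*(v + 4)*(v^3 - 14*v^2 + 65*v - 100) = (v - 5)*(v - 3)*(v + 1)*(v + 4)*(v^2 - 9*v + 20) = (v - 5)^2*(v - 3)*(v + 1)*(v + 4)*(v - 4)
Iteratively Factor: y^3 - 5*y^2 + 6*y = (y - 3)*(y^2 - 2*y) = (y - 3)*(y - 2)*(y)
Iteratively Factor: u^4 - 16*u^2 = (u)*(u^3 - 16*u) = u^2*(u^2 - 16) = u^2*(u + 4)*(u - 4)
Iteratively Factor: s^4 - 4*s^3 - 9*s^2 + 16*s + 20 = (s + 1)*(s^3 - 5*s^2 - 4*s + 20) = (s + 1)*(s + 2)*(s^2 - 7*s + 10) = (s - 2)*(s + 1)*(s + 2)*(s - 5)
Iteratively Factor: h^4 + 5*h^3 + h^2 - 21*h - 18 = (h + 1)*(h^3 + 4*h^2 - 3*h - 18) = (h + 1)*(h + 3)*(h^2 + h - 6) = (h + 1)*(h + 3)^2*(h - 2)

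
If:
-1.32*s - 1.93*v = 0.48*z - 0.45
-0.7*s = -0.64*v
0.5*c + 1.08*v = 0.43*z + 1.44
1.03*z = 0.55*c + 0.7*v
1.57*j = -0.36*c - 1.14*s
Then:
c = 6.31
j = -1.22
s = -0.31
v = -0.34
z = 3.14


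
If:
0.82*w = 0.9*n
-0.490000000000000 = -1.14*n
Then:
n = 0.43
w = 0.47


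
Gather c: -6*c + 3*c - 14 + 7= -3*c - 7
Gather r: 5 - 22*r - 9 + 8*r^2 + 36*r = 8*r^2 + 14*r - 4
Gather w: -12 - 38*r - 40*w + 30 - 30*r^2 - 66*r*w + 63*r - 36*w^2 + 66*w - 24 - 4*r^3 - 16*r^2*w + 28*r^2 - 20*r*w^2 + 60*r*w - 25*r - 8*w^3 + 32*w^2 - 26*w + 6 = -4*r^3 - 2*r^2 - 8*w^3 + w^2*(-20*r - 4) + w*(-16*r^2 - 6*r)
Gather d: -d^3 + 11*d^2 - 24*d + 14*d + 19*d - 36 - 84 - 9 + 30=-d^3 + 11*d^2 + 9*d - 99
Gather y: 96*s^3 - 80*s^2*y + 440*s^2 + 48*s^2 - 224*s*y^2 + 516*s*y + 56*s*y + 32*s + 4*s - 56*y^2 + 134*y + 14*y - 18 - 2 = 96*s^3 + 488*s^2 + 36*s + y^2*(-224*s - 56) + y*(-80*s^2 + 572*s + 148) - 20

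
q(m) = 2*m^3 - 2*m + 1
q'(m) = 6*m^2 - 2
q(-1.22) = -0.19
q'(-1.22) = 6.93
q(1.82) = 9.42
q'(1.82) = 17.87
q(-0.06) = 1.12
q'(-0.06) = -1.98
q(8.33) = 1140.36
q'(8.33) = 414.33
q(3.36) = 70.15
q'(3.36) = 65.74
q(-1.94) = -9.72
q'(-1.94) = 20.58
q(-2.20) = -15.90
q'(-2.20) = 27.04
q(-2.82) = -38.21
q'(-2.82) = 45.71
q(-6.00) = -419.00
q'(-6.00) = 214.00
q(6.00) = 421.00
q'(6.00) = 214.00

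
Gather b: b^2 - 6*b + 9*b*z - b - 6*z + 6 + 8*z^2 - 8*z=b^2 + b*(9*z - 7) + 8*z^2 - 14*z + 6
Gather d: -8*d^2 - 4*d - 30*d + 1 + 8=-8*d^2 - 34*d + 9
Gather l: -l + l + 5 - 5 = 0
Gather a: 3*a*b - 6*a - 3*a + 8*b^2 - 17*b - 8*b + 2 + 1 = a*(3*b - 9) + 8*b^2 - 25*b + 3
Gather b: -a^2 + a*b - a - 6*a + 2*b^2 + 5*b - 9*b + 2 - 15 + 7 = -a^2 - 7*a + 2*b^2 + b*(a - 4) - 6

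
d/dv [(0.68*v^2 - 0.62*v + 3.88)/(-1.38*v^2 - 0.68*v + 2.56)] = (-1.318*v^2 + 14.1904*v + 1.0512)/(1.9044*v^4 + 1.8768*v^3 - 6.6032*v^2 - 3.4816*v + 6.5536)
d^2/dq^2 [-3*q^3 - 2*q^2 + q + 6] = -18*q - 4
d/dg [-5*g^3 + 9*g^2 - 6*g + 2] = -15*g^2 + 18*g - 6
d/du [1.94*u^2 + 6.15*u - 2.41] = 3.88*u + 6.15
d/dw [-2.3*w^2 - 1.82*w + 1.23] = -4.6*w - 1.82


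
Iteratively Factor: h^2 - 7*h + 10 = (h - 2)*(h - 5)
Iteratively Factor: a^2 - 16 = (a + 4)*(a - 4)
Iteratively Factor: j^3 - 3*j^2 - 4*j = (j)*(j^2 - 3*j - 4) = j*(j - 4)*(j + 1)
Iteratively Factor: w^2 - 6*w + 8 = (w - 4)*(w - 2)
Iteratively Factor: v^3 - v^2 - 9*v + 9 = (v + 3)*(v^2 - 4*v + 3) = (v - 1)*(v + 3)*(v - 3)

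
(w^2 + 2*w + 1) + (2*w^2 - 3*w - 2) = 3*w^2 - w - 1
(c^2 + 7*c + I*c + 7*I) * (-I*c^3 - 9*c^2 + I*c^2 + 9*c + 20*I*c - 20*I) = -I*c^5 - 8*c^4 - 6*I*c^4 - 48*c^3 + 18*I*c^3 + 36*c^2 + 66*I*c^2 - 120*c - 77*I*c + 140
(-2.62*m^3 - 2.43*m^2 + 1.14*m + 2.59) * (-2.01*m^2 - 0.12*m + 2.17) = 5.2662*m^5 + 5.1987*m^4 - 7.6852*m^3 - 10.6158*m^2 + 2.163*m + 5.6203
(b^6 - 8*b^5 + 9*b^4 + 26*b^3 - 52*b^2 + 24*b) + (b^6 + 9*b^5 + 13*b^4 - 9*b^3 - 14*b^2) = 2*b^6 + b^5 + 22*b^4 + 17*b^3 - 66*b^2 + 24*b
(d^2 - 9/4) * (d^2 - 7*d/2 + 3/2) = d^4 - 7*d^3/2 - 3*d^2/4 + 63*d/8 - 27/8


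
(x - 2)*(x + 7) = x^2 + 5*x - 14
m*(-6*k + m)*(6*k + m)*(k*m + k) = -36*k^3*m^2 - 36*k^3*m + k*m^4 + k*m^3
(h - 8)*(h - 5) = h^2 - 13*h + 40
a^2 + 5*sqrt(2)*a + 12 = (a + 2*sqrt(2))*(a + 3*sqrt(2))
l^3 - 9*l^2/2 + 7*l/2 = l*(l - 7/2)*(l - 1)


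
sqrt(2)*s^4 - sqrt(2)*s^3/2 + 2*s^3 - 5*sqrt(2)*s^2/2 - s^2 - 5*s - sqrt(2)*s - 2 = (s - 2)*(s + 1/2)*(s + sqrt(2))*(sqrt(2)*s + sqrt(2))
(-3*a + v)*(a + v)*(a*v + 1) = -3*a^3*v - 2*a^2*v^2 - 3*a^2 + a*v^3 - 2*a*v + v^2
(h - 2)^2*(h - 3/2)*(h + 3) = h^4 - 5*h^3/2 - 13*h^2/2 + 24*h - 18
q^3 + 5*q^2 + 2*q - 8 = (q - 1)*(q + 2)*(q + 4)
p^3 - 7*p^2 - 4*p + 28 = (p - 7)*(p - 2)*(p + 2)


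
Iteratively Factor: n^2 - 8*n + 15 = (n - 5)*(n - 3)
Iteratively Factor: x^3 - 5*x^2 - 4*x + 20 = (x - 5)*(x^2 - 4) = (x - 5)*(x + 2)*(x - 2)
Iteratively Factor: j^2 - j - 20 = (j - 5)*(j + 4)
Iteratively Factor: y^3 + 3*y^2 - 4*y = (y)*(y^2 + 3*y - 4) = y*(y - 1)*(y + 4)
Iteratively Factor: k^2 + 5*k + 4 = (k + 1)*(k + 4)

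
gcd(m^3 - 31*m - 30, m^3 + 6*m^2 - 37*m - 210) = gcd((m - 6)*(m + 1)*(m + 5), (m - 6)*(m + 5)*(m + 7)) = m^2 - m - 30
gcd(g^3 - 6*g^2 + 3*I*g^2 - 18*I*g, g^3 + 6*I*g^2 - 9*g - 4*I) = 1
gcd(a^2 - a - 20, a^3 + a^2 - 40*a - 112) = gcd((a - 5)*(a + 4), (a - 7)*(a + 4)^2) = a + 4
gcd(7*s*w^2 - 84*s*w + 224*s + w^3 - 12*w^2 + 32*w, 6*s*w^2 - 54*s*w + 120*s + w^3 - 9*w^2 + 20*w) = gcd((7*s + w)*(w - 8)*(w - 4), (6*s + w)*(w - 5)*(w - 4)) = w - 4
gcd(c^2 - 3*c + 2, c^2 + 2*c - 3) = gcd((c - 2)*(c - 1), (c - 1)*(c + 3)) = c - 1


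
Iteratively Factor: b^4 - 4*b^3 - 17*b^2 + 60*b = (b - 5)*(b^3 + b^2 - 12*b) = (b - 5)*(b + 4)*(b^2 - 3*b) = (b - 5)*(b - 3)*(b + 4)*(b)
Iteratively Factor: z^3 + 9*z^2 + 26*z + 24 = (z + 3)*(z^2 + 6*z + 8) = (z + 3)*(z + 4)*(z + 2)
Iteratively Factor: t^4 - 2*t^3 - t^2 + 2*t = (t - 2)*(t^3 - t) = (t - 2)*(t - 1)*(t^2 + t) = t*(t - 2)*(t - 1)*(t + 1)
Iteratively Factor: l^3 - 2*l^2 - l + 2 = (l - 2)*(l^2 - 1) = (l - 2)*(l - 1)*(l + 1)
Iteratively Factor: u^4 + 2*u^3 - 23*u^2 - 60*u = (u + 4)*(u^3 - 2*u^2 - 15*u) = (u - 5)*(u + 4)*(u^2 + 3*u) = (u - 5)*(u + 3)*(u + 4)*(u)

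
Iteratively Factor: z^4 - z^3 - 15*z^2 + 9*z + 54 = (z - 3)*(z^3 + 2*z^2 - 9*z - 18) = (z - 3)*(z + 3)*(z^2 - z - 6) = (z - 3)^2*(z + 3)*(z + 2)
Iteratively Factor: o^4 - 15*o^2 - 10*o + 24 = (o - 1)*(o^3 + o^2 - 14*o - 24) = (o - 1)*(o + 2)*(o^2 - o - 12) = (o - 1)*(o + 2)*(o + 3)*(o - 4)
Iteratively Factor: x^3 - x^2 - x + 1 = (x + 1)*(x^2 - 2*x + 1) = (x - 1)*(x + 1)*(x - 1)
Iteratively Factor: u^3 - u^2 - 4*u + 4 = (u + 2)*(u^2 - 3*u + 2) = (u - 1)*(u + 2)*(u - 2)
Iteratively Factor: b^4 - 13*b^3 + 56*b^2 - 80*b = (b - 4)*(b^3 - 9*b^2 + 20*b) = b*(b - 4)*(b^2 - 9*b + 20) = b*(b - 5)*(b - 4)*(b - 4)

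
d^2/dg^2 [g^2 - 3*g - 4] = 2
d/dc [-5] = 0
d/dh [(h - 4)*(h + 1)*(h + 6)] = 3*h^2 + 6*h - 22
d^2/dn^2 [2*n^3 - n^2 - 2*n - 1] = 12*n - 2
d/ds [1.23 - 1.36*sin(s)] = -1.36*cos(s)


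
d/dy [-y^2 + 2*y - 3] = 2 - 2*y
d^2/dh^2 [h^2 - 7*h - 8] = 2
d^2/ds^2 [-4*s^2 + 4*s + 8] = -8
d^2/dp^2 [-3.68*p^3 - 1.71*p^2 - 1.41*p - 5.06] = -22.08*p - 3.42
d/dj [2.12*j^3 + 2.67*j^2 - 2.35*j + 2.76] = 6.36*j^2 + 5.34*j - 2.35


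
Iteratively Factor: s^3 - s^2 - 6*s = (s + 2)*(s^2 - 3*s) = s*(s + 2)*(s - 3)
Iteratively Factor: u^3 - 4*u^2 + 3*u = (u - 1)*(u^2 - 3*u) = u*(u - 1)*(u - 3)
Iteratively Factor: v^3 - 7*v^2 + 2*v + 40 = (v - 5)*(v^2 - 2*v - 8) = (v - 5)*(v - 4)*(v + 2)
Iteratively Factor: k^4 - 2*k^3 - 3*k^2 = (k - 3)*(k^3 + k^2) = k*(k - 3)*(k^2 + k) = k^2*(k - 3)*(k + 1)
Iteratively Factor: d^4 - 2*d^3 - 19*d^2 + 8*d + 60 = (d - 2)*(d^3 - 19*d - 30) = (d - 2)*(d + 2)*(d^2 - 2*d - 15) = (d - 2)*(d + 2)*(d + 3)*(d - 5)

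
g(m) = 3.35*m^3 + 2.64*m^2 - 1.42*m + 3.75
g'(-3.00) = 73.19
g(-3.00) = -58.68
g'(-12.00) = 1382.42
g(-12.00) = -5387.85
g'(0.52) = 4.04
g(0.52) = 4.20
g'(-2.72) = 58.57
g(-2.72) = -40.27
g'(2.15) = 56.39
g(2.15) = 46.19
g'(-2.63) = 54.21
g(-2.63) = -35.20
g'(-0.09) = -1.81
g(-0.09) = 3.90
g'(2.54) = 76.83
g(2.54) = 72.07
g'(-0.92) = 2.23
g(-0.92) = 4.68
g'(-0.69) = -0.28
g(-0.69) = 4.89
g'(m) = 10.05*m^2 + 5.28*m - 1.42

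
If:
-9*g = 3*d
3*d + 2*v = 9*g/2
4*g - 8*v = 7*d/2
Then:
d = 0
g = 0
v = 0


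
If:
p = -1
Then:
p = -1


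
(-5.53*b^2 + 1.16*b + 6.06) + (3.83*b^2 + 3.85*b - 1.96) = -1.7*b^2 + 5.01*b + 4.1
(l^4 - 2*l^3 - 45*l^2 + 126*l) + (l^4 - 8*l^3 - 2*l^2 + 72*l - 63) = 2*l^4 - 10*l^3 - 47*l^2 + 198*l - 63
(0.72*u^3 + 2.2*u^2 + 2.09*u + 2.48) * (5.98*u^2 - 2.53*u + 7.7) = 4.3056*u^5 + 11.3344*u^4 + 12.4762*u^3 + 26.4827*u^2 + 9.8186*u + 19.096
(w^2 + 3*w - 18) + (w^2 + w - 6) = 2*w^2 + 4*w - 24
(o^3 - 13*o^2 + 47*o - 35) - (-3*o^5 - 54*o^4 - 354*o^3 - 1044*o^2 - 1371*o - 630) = 3*o^5 + 54*o^4 + 355*o^3 + 1031*o^2 + 1418*o + 595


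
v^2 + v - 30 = (v - 5)*(v + 6)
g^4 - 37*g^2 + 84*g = g*(g - 4)*(g - 3)*(g + 7)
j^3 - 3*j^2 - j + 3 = (j - 3)*(j - 1)*(j + 1)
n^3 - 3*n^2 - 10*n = n*(n - 5)*(n + 2)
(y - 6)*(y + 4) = y^2 - 2*y - 24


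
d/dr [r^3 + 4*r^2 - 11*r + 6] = 3*r^2 + 8*r - 11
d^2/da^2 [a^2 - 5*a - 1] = 2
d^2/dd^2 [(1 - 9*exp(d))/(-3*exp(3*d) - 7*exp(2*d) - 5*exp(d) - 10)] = (324*exp(6*d) + 486*exp(5*d) - 330*exp(4*d) - 4051*exp(3*d) - 3615*exp(2*d) - 195*exp(d) + 950)*exp(d)/(27*exp(9*d) + 189*exp(8*d) + 576*exp(7*d) + 1243*exp(6*d) + 2220*exp(5*d) + 2895*exp(4*d) + 3125*exp(3*d) + 2850*exp(2*d) + 1500*exp(d) + 1000)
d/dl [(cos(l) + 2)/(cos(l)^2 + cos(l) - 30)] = (cos(l)^2 + 4*cos(l) + 32)*sin(l)/(cos(l)^2 + cos(l) - 30)^2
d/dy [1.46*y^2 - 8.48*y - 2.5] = 2.92*y - 8.48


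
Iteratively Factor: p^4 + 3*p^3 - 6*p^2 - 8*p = (p)*(p^3 + 3*p^2 - 6*p - 8) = p*(p + 1)*(p^2 + 2*p - 8) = p*(p + 1)*(p + 4)*(p - 2)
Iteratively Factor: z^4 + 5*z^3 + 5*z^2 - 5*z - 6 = (z + 3)*(z^3 + 2*z^2 - z - 2) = (z - 1)*(z + 3)*(z^2 + 3*z + 2) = (z - 1)*(z + 2)*(z + 3)*(z + 1)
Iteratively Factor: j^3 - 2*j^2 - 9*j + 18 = (j - 2)*(j^2 - 9) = (j - 2)*(j + 3)*(j - 3)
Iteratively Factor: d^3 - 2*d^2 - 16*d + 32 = (d - 4)*(d^2 + 2*d - 8) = (d - 4)*(d + 4)*(d - 2)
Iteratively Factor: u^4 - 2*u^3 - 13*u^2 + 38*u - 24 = (u - 3)*(u^3 + u^2 - 10*u + 8) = (u - 3)*(u - 1)*(u^2 + 2*u - 8) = (u - 3)*(u - 1)*(u + 4)*(u - 2)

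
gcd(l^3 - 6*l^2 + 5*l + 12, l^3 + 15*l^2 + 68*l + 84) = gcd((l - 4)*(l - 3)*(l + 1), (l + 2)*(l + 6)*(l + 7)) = 1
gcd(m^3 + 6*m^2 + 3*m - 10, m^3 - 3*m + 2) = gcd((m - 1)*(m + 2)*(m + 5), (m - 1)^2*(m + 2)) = m^2 + m - 2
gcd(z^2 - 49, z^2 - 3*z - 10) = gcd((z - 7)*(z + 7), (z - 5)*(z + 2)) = 1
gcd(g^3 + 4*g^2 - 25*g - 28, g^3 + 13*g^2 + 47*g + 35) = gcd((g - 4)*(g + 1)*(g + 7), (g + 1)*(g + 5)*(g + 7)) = g^2 + 8*g + 7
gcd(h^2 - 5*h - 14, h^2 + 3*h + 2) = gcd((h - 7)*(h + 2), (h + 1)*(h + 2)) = h + 2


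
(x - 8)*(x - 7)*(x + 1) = x^3 - 14*x^2 + 41*x + 56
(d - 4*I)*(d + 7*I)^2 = d^3 + 10*I*d^2 + 7*d + 196*I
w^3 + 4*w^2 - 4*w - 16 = (w - 2)*(w + 2)*(w + 4)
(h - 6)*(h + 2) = h^2 - 4*h - 12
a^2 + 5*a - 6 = (a - 1)*(a + 6)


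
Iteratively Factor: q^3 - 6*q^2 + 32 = (q + 2)*(q^2 - 8*q + 16) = (q - 4)*(q + 2)*(q - 4)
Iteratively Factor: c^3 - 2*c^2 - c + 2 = (c - 1)*(c^2 - c - 2) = (c - 2)*(c - 1)*(c + 1)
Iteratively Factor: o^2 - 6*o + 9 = (o - 3)*(o - 3)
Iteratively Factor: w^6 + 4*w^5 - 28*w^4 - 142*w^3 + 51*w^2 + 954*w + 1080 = (w + 4)*(w^5 - 28*w^3 - 30*w^2 + 171*w + 270) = (w + 3)*(w + 4)*(w^4 - 3*w^3 - 19*w^2 + 27*w + 90) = (w + 2)*(w + 3)*(w + 4)*(w^3 - 5*w^2 - 9*w + 45) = (w + 2)*(w + 3)^2*(w + 4)*(w^2 - 8*w + 15) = (w - 3)*(w + 2)*(w + 3)^2*(w + 4)*(w - 5)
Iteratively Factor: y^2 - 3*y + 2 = (y - 2)*(y - 1)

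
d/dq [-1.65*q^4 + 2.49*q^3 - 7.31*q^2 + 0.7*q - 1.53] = -6.6*q^3 + 7.47*q^2 - 14.62*q + 0.7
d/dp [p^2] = 2*p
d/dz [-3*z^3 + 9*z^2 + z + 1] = -9*z^2 + 18*z + 1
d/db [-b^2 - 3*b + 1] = -2*b - 3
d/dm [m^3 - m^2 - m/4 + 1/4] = 3*m^2 - 2*m - 1/4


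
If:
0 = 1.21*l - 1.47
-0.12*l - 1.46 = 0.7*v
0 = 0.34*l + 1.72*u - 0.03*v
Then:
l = 1.21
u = -0.28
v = -2.29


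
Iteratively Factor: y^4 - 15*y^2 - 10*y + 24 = (y + 3)*(y^3 - 3*y^2 - 6*y + 8) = (y - 4)*(y + 3)*(y^2 + y - 2) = (y - 4)*(y + 2)*(y + 3)*(y - 1)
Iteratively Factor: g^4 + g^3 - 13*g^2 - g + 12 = (g + 4)*(g^3 - 3*g^2 - g + 3) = (g - 1)*(g + 4)*(g^2 - 2*g - 3) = (g - 3)*(g - 1)*(g + 4)*(g + 1)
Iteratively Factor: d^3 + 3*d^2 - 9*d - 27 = (d + 3)*(d^2 - 9) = (d - 3)*(d + 3)*(d + 3)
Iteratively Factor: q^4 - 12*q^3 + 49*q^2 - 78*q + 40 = (q - 1)*(q^3 - 11*q^2 + 38*q - 40) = (q - 5)*(q - 1)*(q^2 - 6*q + 8) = (q - 5)*(q - 2)*(q - 1)*(q - 4)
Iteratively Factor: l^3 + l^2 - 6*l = (l)*(l^2 + l - 6) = l*(l + 3)*(l - 2)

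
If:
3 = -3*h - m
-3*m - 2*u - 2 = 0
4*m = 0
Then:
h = -1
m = 0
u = -1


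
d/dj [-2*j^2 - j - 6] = -4*j - 1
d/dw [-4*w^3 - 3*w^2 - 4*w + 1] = -12*w^2 - 6*w - 4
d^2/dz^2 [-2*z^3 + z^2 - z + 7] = 2 - 12*z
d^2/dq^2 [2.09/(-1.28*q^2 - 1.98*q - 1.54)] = (6.848512*q^2 + 10.593792*q - 2.09*(2.56*q + 1.98)*(5.12*q + 3.96) + 8.239616)/(1.28*q^2 + 1.98*q + 1.54)^3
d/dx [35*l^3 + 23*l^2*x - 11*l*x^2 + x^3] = 23*l^2 - 22*l*x + 3*x^2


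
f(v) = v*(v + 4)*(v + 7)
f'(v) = v*(v + 4) + v*(v + 7) + (v + 4)*(v + 7) = 3*v^2 + 22*v + 28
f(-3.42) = -7.10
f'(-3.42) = -12.15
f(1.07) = 43.78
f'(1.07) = 54.97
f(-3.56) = -5.39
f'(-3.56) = -12.30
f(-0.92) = -17.23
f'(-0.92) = 10.30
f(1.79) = 91.10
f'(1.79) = 76.99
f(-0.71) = -14.69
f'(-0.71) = 13.89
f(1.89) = 98.96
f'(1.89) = 80.30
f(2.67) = 172.21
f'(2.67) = 108.13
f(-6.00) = 12.00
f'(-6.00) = 4.00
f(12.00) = 3648.00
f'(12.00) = 724.00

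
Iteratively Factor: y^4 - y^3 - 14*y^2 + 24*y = (y - 2)*(y^3 + y^2 - 12*y) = y*(y - 2)*(y^2 + y - 12) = y*(y - 2)*(y + 4)*(y - 3)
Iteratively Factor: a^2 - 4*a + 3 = (a - 1)*(a - 3)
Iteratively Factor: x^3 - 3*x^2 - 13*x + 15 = (x - 1)*(x^2 - 2*x - 15) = (x - 1)*(x + 3)*(x - 5)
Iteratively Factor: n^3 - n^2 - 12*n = (n + 3)*(n^2 - 4*n) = n*(n + 3)*(n - 4)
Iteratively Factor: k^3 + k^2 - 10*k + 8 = (k - 1)*(k^2 + 2*k - 8) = (k - 2)*(k - 1)*(k + 4)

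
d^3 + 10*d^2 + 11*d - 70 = (d - 2)*(d + 5)*(d + 7)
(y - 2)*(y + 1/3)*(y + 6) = y^3 + 13*y^2/3 - 32*y/3 - 4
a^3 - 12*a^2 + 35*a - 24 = (a - 8)*(a - 3)*(a - 1)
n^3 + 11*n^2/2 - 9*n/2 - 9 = (n - 3/2)*(n + 1)*(n + 6)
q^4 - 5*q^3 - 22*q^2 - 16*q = q*(q - 8)*(q + 1)*(q + 2)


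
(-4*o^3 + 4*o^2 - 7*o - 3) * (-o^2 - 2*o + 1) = 4*o^5 + 4*o^4 - 5*o^3 + 21*o^2 - o - 3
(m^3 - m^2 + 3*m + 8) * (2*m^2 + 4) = 2*m^5 - 2*m^4 + 10*m^3 + 12*m^2 + 12*m + 32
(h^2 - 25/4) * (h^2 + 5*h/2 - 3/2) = h^4 + 5*h^3/2 - 31*h^2/4 - 125*h/8 + 75/8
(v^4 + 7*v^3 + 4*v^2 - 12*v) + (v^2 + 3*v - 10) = v^4 + 7*v^3 + 5*v^2 - 9*v - 10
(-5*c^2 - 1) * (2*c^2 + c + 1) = -10*c^4 - 5*c^3 - 7*c^2 - c - 1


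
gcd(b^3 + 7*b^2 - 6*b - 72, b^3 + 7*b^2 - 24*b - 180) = b + 6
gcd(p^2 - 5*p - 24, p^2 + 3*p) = p + 3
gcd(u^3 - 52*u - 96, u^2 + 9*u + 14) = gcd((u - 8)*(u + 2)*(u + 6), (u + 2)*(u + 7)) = u + 2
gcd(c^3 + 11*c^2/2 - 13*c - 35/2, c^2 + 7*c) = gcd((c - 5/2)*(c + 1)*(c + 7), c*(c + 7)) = c + 7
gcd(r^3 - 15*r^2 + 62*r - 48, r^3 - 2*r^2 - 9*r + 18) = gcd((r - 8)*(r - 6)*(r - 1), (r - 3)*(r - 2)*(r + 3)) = 1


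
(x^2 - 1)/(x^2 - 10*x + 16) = (x^2 - 1)/(x^2 - 10*x + 16)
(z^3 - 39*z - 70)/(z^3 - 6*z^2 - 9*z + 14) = (z + 5)/(z - 1)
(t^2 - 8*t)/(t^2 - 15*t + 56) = t/(t - 7)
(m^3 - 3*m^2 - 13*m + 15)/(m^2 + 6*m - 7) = (m^2 - 2*m - 15)/(m + 7)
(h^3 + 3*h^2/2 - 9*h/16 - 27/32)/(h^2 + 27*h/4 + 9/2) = (8*h^2 + 6*h - 9)/(8*(h + 6))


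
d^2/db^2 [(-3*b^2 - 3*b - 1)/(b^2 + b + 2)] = 10*(3*b^2 + 3*b - 1)/(b^6 + 3*b^5 + 9*b^4 + 13*b^3 + 18*b^2 + 12*b + 8)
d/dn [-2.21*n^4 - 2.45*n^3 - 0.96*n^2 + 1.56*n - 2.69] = -8.84*n^3 - 7.35*n^2 - 1.92*n + 1.56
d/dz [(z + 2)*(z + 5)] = 2*z + 7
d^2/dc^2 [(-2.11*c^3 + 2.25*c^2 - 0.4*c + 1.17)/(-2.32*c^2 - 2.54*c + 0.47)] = (-7.105427357601e-15*c^4 + 62.65076*c^3 - 67.618356*c^2 - 35.953902*c - 17.68729)/(12.487168*c^6 + 41.013888*c^5 + 37.313952*c^4 - 0.230631999999996*c^3 - 7.559292*c^2 + 1.683258*c - 0.103823)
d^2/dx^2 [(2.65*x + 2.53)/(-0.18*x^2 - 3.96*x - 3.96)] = (-(0.36*x + 3.96)*(0.72*x + 7.92)*(2.65*x + 2.53) + (2.862*x + 21.8988)*(0.18*x^2 + 3.96*x + 3.96))/(0.18*x^2 + 3.96*x + 3.96)^3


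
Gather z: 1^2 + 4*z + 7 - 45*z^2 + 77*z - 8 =-45*z^2 + 81*z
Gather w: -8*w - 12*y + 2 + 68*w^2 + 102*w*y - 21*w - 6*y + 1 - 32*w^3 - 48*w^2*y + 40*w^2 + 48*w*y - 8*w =-32*w^3 + w^2*(108 - 48*y) + w*(150*y - 37) - 18*y + 3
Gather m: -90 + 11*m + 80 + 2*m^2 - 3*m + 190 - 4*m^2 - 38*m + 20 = -2*m^2 - 30*m + 200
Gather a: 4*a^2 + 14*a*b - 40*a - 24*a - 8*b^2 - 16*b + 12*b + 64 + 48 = 4*a^2 + a*(14*b - 64) - 8*b^2 - 4*b + 112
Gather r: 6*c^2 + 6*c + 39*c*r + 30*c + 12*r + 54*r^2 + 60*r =6*c^2 + 36*c + 54*r^2 + r*(39*c + 72)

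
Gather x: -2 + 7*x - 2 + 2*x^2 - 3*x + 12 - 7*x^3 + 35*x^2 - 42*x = -7*x^3 + 37*x^2 - 38*x + 8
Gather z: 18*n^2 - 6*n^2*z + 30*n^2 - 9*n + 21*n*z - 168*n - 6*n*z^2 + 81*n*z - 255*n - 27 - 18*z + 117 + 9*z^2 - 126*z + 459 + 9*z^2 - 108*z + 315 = 48*n^2 - 432*n + z^2*(18 - 6*n) + z*(-6*n^2 + 102*n - 252) + 864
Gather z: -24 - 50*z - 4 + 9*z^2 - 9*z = 9*z^2 - 59*z - 28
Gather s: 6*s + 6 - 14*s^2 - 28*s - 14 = -14*s^2 - 22*s - 8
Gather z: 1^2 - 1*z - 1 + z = 0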